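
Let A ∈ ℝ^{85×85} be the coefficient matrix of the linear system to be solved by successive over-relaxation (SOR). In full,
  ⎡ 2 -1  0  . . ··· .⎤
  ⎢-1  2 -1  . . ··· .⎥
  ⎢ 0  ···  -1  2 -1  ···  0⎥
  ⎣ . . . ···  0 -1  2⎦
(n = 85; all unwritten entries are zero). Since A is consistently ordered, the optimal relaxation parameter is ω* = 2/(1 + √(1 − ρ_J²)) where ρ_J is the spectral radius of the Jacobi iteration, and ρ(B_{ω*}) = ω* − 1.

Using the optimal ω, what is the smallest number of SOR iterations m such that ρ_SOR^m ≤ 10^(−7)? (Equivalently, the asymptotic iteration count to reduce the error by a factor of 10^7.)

[ρ_J] n=85: ρ(B_J) = cos(π/(n+1)) = cos(π/86) = 0.9993328.
√(1−ρ_J²) simplifies to sin(π/86) = 0.0365220.
ω* = 2/(1 + 0.0365220) = 2/1.0365220 = 1.9295297.
Hence ρ(B_{ω*}) = 1.9295297 − 1 = 0.9295297.
m ≥ 7·ln10 / (−ln 0.9295297) = 220.565; smallest integer m = 221.

m = 221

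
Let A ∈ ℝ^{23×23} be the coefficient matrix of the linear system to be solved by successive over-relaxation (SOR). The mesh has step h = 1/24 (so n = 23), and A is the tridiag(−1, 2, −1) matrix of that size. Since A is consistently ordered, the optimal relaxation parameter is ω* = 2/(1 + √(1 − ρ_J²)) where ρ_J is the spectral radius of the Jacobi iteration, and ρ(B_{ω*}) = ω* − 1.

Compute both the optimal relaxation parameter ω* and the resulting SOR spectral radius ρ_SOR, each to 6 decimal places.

ω* = 1.769088, ρ_SOR = 0.769088

spectrum of D⁻¹(L+U) = {cos(kπ/24) : 1≤k≤23}; ρ_J = cos(π/24) = 0.991445.
√(1−ρ_J²) simplifies to sin(π/24) = 0.1305262.
Then 2/(1+√(1−ρ_J²)) = 2/(1+0.1305262); ω* = 2/1.1305262 = 1.769088.
At ω = 1.769088 every |λ(B_ω)| = ω−1, so ρ_SOR = 0.769088.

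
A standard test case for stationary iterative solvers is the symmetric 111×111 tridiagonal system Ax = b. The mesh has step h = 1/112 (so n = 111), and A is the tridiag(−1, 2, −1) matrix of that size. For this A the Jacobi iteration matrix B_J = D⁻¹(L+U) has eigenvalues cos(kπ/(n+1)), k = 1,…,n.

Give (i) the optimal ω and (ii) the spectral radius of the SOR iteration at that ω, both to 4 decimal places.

ω* = 1.9454, ρ_SOR = 0.9454

B_J for the 111×111 system has eigenvalues cos(kπ/112); ρ_J = cos(π/112) = 0.9996.
√(1 − cos²(π/112)) = sin(π/112) ≈ 0.02805.
Young: ω* = 2/(1+√(1−ρ_J²)) = 2/(1+0.02805) = 2/1.02805 = 1.9454.
ρ_SOR = ω* − 1 = 1.9454 − 1 = 0.9454.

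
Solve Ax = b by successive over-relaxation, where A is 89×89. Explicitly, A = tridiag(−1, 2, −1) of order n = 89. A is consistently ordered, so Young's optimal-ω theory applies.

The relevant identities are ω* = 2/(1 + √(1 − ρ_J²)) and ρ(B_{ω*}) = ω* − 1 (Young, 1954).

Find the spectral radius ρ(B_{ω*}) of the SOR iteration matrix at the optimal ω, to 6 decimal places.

ρ_SOR = 0.932555

With n=89, ρ(Jacobi) = cos(π/90) = 0.999391.
√(1 − cos²(π/90)) = sin(π/90) ≈ 0.0348995.
Young: ω* = 2/(1+√(1−ρ_J²)) = 2/(1+0.0348995) = 2/1.0348995 = 1.932555.
[ρ_SOR] ω* − 1 = 0.932555.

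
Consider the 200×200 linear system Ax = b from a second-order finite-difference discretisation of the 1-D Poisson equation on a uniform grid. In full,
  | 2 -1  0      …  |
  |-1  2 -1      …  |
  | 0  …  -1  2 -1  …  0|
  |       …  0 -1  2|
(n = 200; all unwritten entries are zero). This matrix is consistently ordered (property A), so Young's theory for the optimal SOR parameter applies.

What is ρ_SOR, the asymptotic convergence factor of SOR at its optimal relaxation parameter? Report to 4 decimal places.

ρ_SOR = 0.9692

spectrum of D⁻¹(L+U) = {cos(kπ/201) : 1≤k≤200}; ρ_J = cos(π/201) = 0.9999.
1 − cos²(π/201) = sin²(π/201) ⇒ √(1−ρ_J²) = sin(π/201) = 0.01563.
Then 2/(1+√(1−ρ_J²)) = 2/(1+0.01563); ω* = 2/1.01563 = 1.9692.
ρ_SOR = ω* − 1 ≈ 0.9692.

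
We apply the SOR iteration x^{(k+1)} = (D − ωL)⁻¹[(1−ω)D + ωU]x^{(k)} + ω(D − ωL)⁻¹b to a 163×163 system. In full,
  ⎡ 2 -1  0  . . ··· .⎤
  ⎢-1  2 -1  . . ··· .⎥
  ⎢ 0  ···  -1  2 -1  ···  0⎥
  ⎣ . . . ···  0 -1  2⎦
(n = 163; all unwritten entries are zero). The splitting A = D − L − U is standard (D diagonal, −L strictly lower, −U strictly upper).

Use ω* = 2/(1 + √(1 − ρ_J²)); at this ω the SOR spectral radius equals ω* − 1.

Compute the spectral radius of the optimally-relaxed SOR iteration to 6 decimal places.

ρ_SOR = 0.962410

[ρ_J] n=163: ρ(B_J) = cos(π/(n+1)) = cos(π/164) = 0.999817.
√(1 − cos²(π/164)) = sin(π/164) ≈ 0.0191549.
Young: ω* = 2/(1+√(1−ρ_J²)) = 2/(1+0.0191549) = 2/1.0191549 = 1.962410.
ρ_SOR = ω* − 1 ≈ 0.962410.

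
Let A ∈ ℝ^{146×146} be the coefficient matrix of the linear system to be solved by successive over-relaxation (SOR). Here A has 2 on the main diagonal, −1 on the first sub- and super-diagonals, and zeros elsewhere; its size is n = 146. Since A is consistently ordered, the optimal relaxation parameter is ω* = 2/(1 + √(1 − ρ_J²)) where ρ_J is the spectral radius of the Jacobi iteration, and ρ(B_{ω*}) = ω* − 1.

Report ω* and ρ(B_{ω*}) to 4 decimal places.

ω* = 1.9582, ρ_SOR = 0.9582

ρ_J = max_k |cos(kπ/147)| = cos(π/147) = 0.9998
√(1−ρ_J²) = |sin(π/147)| = 0.02137
Young: ω* = 2/(1+√(1−ρ_J²)) = 2/(1+0.02137) = 2/1.02137 = 1.9582.
[ρ_SOR] ω* − 1 = 0.9582.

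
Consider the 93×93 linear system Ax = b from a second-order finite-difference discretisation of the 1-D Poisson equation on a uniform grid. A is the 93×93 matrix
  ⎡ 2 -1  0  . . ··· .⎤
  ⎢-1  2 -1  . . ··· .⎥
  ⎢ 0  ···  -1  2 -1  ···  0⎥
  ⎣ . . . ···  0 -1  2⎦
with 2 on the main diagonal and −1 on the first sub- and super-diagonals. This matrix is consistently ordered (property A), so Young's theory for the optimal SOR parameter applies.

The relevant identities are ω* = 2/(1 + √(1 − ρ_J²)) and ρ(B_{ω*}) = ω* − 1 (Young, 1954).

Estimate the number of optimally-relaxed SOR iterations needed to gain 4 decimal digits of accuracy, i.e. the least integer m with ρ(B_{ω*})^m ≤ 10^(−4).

½·tridiag(1,0,1) at n=93: λ_k = cos(kπ/94); max |λ| at k=1 ⇒ ρ_J = cos(π/94) ≈ 0.9994416.
√(1 − cos²(π/94)) = sin(π/94) ≈ 0.0334150.
So ω* = 2/1.0334150 = 1.9353309 (Young).
[ρ_SOR] ω* − 1 = 0.9353309.
ρ_SOR^m ≤ 10^(−4) ⇔ m ≥ 4·ln10/(−ln 0.9353309) = 9.21034/0.0668549 = 137.766; m = ⌈137.766⌉ = 138.

m = 138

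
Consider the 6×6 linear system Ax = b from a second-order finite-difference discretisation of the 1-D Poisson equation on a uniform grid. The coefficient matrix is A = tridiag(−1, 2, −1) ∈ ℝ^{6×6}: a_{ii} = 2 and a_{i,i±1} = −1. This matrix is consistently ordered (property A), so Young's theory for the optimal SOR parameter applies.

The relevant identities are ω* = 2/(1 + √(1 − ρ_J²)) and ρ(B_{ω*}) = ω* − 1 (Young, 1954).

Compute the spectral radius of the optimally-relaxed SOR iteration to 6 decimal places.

spectrum of D⁻¹(L+U) = {cos(kπ/7) : 1≤k≤6}; ρ_J = cos(π/7) = 0.900969.
√(1 − cos²(π/7)) = sin(π/7) ≈ 0.4338837.
ω* = 2/(1 + 0.4338837) = 2/1.4338837 = 1.394813.
At ω = 1.394813 every |λ(B_ω)| = ω−1, so ρ_SOR = 0.394813.

ρ_SOR = 0.394813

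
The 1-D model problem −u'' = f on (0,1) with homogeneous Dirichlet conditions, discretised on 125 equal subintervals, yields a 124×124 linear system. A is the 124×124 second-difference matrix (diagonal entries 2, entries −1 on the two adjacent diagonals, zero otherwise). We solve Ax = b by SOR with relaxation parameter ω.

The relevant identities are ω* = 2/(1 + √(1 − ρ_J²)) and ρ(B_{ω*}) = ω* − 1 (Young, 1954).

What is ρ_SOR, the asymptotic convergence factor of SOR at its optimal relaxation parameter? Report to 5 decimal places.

½·tridiag(1,0,1) at n=124: λ_k = cos(kπ/125); max |λ| at k=1 ⇒ ρ_J = cos(π/125) ≈ 0.99968.
√(1−ρ_J²) = |sin(π/125)| = 0.025130
So ω* = 2/1.025130 = 1.95097 (Young).
ρ_SOR = ω* − 1 ≈ 0.95097.

ρ_SOR = 0.95097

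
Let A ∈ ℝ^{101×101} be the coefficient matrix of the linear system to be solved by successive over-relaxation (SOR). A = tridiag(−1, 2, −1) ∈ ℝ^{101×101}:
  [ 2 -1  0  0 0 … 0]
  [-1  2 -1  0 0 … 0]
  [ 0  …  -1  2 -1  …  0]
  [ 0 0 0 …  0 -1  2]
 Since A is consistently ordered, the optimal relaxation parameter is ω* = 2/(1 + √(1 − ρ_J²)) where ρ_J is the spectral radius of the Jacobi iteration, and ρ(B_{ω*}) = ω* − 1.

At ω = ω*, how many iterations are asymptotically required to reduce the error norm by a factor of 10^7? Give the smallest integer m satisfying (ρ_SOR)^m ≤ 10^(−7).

m = 262

With n=101, ρ(Jacobi) = cos(π/102) = 0.9995257.
1 − cos²(π/102) = sin²(π/102) ⇒ √(1−ρ_J²) = sin(π/102) = 0.0307951.
Then 2/(1+√(1−ρ_J²)) = 2/(1+0.0307951); ω* = 2/1.0307951 = 1.9402498.
At ω = 1.9402498 every |λ(B_ω)| = ω−1, so ρ_SOR = 0.9402498.
For 7 digits: m = 7·ln10 / (−ln 0.9402498) = 16.1181/0.0616097 = 261.616; round up → m = 262.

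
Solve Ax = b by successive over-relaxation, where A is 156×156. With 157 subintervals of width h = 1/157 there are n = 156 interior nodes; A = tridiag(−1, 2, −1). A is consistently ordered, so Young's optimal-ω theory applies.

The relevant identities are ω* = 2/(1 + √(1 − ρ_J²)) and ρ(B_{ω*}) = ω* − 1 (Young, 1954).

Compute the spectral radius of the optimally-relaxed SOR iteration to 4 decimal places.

ρ_SOR = 0.9608

[ρ_J] n=156: ρ(B_J) = cos(π/(n+1)) = cos(π/157) = 0.9998.
√(1−ρ_J²) simplifies to sin(π/157) = 0.02001.
ω* = 2 / (1 + 0.02001) = 2 / 1.02001 ≈ 1.9608.
[ρ_SOR] ω* − 1 = 0.9608.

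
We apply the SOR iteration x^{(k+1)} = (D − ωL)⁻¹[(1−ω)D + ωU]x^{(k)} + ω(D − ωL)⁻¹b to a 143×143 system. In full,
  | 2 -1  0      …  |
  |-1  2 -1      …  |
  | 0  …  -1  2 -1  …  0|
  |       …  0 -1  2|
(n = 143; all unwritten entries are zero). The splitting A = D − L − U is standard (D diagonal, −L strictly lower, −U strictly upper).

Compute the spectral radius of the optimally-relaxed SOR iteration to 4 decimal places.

ρ_SOR = 0.9573

[ρ_J] n=143: ρ(B_J) = cos(π/(n+1)) = cos(π/144) = 0.9998.
√(1−ρ_J²) simplifies to sin(π/144) = 0.02181.
Then 2/(1+√(1−ρ_J²)) = 2/(1+0.02181); ω* = 2/1.02181 = 1.9573.
[ρ_SOR] ω* − 1 = 0.9573.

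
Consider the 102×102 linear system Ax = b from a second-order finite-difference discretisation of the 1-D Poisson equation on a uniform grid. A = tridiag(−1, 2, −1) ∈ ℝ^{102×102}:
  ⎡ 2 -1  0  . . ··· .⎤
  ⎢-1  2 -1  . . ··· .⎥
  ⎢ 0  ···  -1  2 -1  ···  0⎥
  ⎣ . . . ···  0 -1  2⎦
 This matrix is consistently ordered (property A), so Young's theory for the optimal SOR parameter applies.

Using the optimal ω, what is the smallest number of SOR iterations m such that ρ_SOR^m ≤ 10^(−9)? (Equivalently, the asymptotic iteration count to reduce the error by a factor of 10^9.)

m = 340

[ρ_J] n=102: ρ(B_J) = cos(π/(n+1)) = cos(π/103) = 0.9995349.
1 − cos²(π/103) = sin²(π/103) ⇒ √(1−ρ_J²) = sin(π/103) = 0.0304962.
ω* = 2/(1 + 0.0304962) = 2/1.0304962 = 1.9408126.
ρ_SOR = ω* − 1 = 1.9408126 − 1 = 0.9408126.
For 9 digits: m = 9·ln10 / (−ln 0.9408126) = 20.7233/0.0610113 = 339.663; round up → m = 340.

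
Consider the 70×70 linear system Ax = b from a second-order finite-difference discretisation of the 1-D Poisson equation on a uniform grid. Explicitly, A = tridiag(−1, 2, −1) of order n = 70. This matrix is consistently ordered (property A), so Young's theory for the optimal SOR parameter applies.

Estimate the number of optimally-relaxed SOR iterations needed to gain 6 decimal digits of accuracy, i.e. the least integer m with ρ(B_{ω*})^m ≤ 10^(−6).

m = 157

[ρ_J] n=70: ρ(B_J) = cos(π/(n+1)) = cos(π/71) = 0.9990212.
√(1 − cos²(π/71)) = sin(π/71) ≈ 0.0442333.
Then 2/(1+√(1−ρ_J²)) = 2/(1+0.0442333); ω* = 2/1.0442333 = 1.9152808.
At ω = 1.9152808 every |λ(B_ω)| = ω−1, so ρ_SOR = 0.9152808.
(0.9152808)^m ≤ 10^{−6}  ⇒  m·ln(0.9152808) ≤ −6·ln10  ⇒  m ≥ 156.064  ⇒  m = 157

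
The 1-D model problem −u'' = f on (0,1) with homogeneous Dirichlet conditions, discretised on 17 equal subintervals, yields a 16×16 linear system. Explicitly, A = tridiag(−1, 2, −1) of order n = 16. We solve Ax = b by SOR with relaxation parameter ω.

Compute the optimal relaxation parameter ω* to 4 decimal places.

ω* = 1.6895

spectrum of D⁻¹(L+U) = {cos(kπ/17) : 1≤k≤16}; ρ_J = cos(π/17) = 0.9830.
√(1−ρ_J²) simplifies to sin(π/17) = 0.18375.
Then 2/(1+√(1−ρ_J²)) = 2/(1+0.18375); ω* = 2/1.18375 = 1.6895.
Hence ρ(B_{ω*}) = 1.6895 − 1 = 0.6895.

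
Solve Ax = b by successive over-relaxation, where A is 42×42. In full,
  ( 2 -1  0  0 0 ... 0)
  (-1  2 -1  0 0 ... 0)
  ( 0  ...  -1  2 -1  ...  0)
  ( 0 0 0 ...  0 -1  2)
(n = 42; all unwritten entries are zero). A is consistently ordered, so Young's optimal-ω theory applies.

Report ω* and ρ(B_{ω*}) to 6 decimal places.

ω* = 1.863941, ρ_SOR = 0.863941

With n=42, ρ(Jacobi) = cos(π/43) = 0.997332.
√(1−ρ_J²) = |sin(π/43)| = 0.0729953
ω* = 2 / (1 + 0.0729953) = 2 / 1.0729953 ≈ 1.863941.
and ρ(B_{ω*}) = 1.863941 − 1 = 0.863941.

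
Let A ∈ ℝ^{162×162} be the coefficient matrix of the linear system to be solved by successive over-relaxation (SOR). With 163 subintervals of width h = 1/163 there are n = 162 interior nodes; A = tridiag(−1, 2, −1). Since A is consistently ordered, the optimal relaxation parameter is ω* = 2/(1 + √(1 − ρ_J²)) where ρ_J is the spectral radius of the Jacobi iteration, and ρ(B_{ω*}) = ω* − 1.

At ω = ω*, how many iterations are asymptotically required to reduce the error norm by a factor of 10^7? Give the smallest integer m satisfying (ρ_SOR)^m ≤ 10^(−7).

½·tridiag(1,0,1) at n=162: λ_k = cos(kπ/163); max |λ| at k=1 ⇒ ρ_J = cos(π/163) ≈ 0.9998143.
root = sin(π/163) = 0.0192724  (since 1−cos² = sin²).
ω* = 2/(1 + 0.0192724) = 2/1.0192724 = 1.9621840.
ρ(B_{ω*}) = ω*−1 = 0.9621840
ρ_SOR^m ≤ 10^(−7) ⇔ m ≥ 7·ln10/(−ln 0.9621840) = 16.1181/0.0385496 = 418.113; m = ⌈418.113⌉ = 419.

m = 419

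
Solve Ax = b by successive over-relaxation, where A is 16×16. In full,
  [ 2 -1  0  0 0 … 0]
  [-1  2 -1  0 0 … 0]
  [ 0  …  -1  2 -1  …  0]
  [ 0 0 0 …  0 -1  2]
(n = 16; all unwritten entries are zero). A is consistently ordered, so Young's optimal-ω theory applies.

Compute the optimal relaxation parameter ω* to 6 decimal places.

spectrum of D⁻¹(L+U) = {cos(kπ/17) : 1≤k≤16}; ρ_J = cos(π/17) = 0.982973.
√(1−ρ_J²) simplifies to sin(π/17) = 0.1837495.
Young: ω* = 2/(1+√(1−ρ_J²)) = 2/(1+0.1837495) = 2/1.1837495 = 1.689547.
and ρ(B_{ω*}) = 1.689547 − 1 = 0.689547.

ω* = 1.689547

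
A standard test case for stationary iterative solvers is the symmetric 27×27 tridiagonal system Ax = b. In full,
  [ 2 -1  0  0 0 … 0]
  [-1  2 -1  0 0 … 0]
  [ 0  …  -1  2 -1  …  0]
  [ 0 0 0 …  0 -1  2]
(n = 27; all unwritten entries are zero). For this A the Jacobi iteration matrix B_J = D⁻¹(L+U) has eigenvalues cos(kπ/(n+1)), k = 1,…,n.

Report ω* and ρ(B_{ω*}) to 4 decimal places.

spectrum of D⁻¹(L+U) = {cos(kπ/28) : 1≤k≤27}; ρ_J = cos(π/28) = 0.9937.
root = sin(π/28) = 0.11196  (since 1−cos² = sin²).
ω* = 2 / (1 + 0.11196) = 2 / 1.11196 ≈ 1.7986.
[ρ_SOR] ω* − 1 = 0.7986.

ω* = 1.7986, ρ_SOR = 0.7986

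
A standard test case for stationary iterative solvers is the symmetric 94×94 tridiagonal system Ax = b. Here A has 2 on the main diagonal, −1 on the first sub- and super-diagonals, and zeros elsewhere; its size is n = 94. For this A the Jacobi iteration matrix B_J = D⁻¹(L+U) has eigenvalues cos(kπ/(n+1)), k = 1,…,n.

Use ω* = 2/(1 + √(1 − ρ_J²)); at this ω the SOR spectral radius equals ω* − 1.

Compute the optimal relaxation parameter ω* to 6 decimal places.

[ρ_J] n=94: ρ(B_J) = cos(π/(n+1)) = cos(π/95) = 0.999453.
√(1−ρ_J²) simplifies to sin(π/95) = 0.0330634.
Young: ω* = 2/(1+√(1−ρ_J²)) = 2/(1+0.0330634) = 2/1.0330634 = 1.935990.
and ρ(B_{ω*}) = 1.935990 − 1 = 0.935990.

ω* = 1.935990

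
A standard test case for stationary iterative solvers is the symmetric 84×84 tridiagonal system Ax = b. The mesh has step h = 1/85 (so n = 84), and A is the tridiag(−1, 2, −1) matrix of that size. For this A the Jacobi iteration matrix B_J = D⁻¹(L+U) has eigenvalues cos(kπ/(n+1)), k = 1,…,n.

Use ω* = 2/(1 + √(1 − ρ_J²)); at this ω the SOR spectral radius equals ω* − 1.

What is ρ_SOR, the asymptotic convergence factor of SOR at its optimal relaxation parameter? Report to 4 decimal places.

ρ_SOR = 0.9287

B_J for the 84×84 system has eigenvalues cos(kπ/85); ρ_J = cos(π/85) = 0.9993.
1 − cos²(π/85) = sin²(π/85) ⇒ √(1−ρ_J²) = sin(π/85) = 0.03695.
ω* = 2/(1 + 0.03695) = 2/1.03695 = 1.9287.
ρ_SOR = ω* − 1 ≈ 0.9287.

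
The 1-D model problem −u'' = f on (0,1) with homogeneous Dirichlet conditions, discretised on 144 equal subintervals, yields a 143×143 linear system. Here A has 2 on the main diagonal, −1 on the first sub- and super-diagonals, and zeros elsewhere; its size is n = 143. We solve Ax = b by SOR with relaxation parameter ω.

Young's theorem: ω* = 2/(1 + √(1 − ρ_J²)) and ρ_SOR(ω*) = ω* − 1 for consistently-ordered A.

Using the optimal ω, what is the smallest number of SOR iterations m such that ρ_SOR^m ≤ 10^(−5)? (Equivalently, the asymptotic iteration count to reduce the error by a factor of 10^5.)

n=143: λ(B_J) = 1 − λ(A)/2 = cos(kπ/144); k=1 gives ρ_J = 0.9997620.
1 − cos²(π/144) = sin²(π/144) ⇒ √(1−ρ_J²) = sin(π/144) = 0.0218149.
Young: ω* = 2/(1+√(1−ρ_J²)) = 2/(1+0.0218149) = 2/1.0218149 = 1.9573017.
At ω = 1.9573017 every |λ(B_ω)| = ω−1, so ρ_SOR = 0.9573017.
Need (0.9573017)^m ≤ 10^(−5): m ≥ 5·ln10/|ln 0.9573017| = 11.5129/0.0436367 = 263.835 ⇒ m = 264.

m = 264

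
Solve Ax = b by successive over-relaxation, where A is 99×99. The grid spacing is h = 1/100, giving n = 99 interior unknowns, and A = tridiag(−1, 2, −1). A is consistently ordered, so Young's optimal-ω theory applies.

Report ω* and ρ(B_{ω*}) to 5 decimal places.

ρ_J = max_k |cos(kπ/100)| = cos(π/100) = 0.99951
root = sin(π/100) = 0.031411  (since 1−cos² = sin²).
[ω*] 2 ÷ (1 + 0.031411) = 2 ÷ 1.031411 = 1.93909.
ρ_SOR = ω* − 1 ≈ 0.93909.

ω* = 1.93909, ρ_SOR = 0.93909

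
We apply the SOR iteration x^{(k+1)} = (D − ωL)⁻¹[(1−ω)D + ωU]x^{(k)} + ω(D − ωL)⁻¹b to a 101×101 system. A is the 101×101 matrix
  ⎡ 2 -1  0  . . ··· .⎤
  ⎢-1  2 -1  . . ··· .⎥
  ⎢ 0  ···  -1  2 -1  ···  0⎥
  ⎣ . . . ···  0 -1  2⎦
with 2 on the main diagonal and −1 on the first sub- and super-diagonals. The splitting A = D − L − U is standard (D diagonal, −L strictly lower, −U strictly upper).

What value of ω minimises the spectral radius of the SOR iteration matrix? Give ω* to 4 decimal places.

ω* = 1.9402

[ρ_J] n=101: ρ(B_J) = cos(π/(n+1)) = cos(π/102) = 0.9995.
root = sin(π/102) = 0.03080  (since 1−cos² = sin²).
ω* = 2/(1 + 0.03080) = 2/1.03080 = 1.9402.
[ρ_SOR] ω* − 1 = 0.9402.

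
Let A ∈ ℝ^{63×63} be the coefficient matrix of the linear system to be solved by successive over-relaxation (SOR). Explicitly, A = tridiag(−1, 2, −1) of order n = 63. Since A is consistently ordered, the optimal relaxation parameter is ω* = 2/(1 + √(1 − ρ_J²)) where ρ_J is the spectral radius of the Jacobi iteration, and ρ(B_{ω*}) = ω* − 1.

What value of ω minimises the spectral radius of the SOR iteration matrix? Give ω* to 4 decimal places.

ω* = 1.9065

ρ_J = max_k |cos(kπ/64)| = cos(π/64) = 0.9988
1 − cos²(π/64) = sin²(π/64) ⇒ √(1−ρ_J²) = sin(π/64) = 0.04907.
ω* = 2/(1+0.04907) = 1.9065
ρ_SOR = ω* − 1 = 1.9065 − 1 = 0.9065.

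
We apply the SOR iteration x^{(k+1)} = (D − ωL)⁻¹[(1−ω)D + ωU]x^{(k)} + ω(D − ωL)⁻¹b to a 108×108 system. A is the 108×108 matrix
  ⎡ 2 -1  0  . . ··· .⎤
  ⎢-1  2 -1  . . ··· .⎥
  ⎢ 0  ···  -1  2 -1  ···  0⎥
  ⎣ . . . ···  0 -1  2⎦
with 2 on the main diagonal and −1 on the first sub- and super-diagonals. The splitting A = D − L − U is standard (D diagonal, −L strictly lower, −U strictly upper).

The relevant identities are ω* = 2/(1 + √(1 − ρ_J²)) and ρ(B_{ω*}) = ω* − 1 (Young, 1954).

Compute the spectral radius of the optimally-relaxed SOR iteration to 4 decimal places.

ρ_SOR = 0.9440

With n=108, ρ(Jacobi) = cos(π/109) = 0.9996.
√(1−ρ_J²) simplifies to sin(π/109) = 0.02882.
So ω* = 2/1.02882 = 1.9440 (Young).
ρ(B_{ω*}) = ω*−1 = 0.9440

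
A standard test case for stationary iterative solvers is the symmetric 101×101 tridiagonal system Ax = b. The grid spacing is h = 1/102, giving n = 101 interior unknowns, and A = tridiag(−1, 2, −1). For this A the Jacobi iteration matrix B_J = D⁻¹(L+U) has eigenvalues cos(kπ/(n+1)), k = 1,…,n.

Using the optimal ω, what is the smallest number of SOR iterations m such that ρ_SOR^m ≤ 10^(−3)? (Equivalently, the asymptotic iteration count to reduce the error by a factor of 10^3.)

With n=101, ρ(Jacobi) = cos(π/102) = 0.9995257.
√(1−ρ_J²) = |sin(π/102)| = 0.0307951
So ω* = 2/1.0307951 = 1.9402498 (Young).
ρ(B_{ω*}) = ω*−1 = 0.9402498
(0.9402498)^m ≤ 10^{−3}  ⇒  m·ln(0.9402498) ≤ −3·ln10  ⇒  m ≥ 112.121  ⇒  m = 113

m = 113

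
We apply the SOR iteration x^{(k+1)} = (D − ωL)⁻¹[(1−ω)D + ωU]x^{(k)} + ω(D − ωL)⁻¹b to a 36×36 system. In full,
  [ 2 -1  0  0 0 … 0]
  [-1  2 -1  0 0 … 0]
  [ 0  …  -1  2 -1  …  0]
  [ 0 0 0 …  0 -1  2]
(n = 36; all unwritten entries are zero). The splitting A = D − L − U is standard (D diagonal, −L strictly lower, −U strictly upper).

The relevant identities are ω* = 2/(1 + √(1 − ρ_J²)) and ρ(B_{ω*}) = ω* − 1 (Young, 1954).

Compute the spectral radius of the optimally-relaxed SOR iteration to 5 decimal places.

ρ_SOR = 0.84365

[ρ_J] n=36: ρ(B_J) = cos(π/(n+1)) = cos(π/37) = 0.99640.
1 − cos²(π/37) = sin²(π/37) ⇒ √(1−ρ_J²) = sin(π/37) = 0.084806.
ω* = 2/(1+0.084806) = 1.84365
ρ_SOR = ω* − 1 ≈ 0.84365.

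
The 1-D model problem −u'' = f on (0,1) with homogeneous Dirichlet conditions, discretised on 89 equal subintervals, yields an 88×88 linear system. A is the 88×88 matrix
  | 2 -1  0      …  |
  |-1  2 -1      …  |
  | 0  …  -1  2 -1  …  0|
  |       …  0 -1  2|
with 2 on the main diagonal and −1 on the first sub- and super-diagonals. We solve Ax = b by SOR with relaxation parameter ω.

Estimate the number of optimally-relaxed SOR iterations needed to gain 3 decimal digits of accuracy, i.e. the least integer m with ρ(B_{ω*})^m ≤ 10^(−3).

m = 98

With n=88, ρ(Jacobi) = cos(π/89) = 0.9993771.
1 − cos²(π/89) = sin²(π/89) ⇒ √(1−ρ_J²) = sin(π/89) = 0.0352915.
ω* = 2/(1+0.0352915) = 1.9318231
Hence ρ(B_{ω*}) = 1.9318231 − 1 = 0.9318231.
For 3 digits: m = 3·ln10 / (−ln 0.9318231) = 6.90776/0.0706123 = 97.827; round up → m = 98.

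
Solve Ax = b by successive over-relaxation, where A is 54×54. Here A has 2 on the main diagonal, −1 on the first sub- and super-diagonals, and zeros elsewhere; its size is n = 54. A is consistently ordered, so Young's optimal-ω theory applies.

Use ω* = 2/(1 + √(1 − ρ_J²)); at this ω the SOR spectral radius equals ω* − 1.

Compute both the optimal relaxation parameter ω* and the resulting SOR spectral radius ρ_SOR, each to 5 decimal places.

n=54: λ(B_J) = 1 − λ(A)/2 = cos(kπ/55); k=1 gives ρ_J = 0.99837.
root = sin(π/55) = 0.057089  (since 1−cos² = sin²).
ω* = 2/(1 + 0.057089) = 2/1.057089 = 1.89199.
At ω = 1.89199 every |λ(B_ω)| = ω−1, so ρ_SOR = 0.89199.

ω* = 1.89199, ρ_SOR = 0.89199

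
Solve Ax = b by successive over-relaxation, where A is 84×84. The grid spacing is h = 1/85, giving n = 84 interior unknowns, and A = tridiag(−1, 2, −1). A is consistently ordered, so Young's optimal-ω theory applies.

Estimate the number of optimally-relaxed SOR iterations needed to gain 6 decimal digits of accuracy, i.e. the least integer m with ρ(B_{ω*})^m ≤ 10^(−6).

m = 187

spectrum of D⁻¹(L+U) = {cos(kπ/85) : 1≤k≤84}; ρ_J = cos(π/85) = 0.9993171.
1 − cos²(π/85) = sin²(π/85) ⇒ √(1−ρ_J²) = sin(π/85) = 0.0369515.
So ω* = 2/1.0369515 = 1.9287305 (Young).
[ρ_SOR] ω* − 1 = 0.9287305.
(0.9287305)^m ≤ 10^{−6}  ⇒  m·ln(0.9287305) ≤ −6·ln10  ⇒  m ≥ 186.856  ⇒  m = 187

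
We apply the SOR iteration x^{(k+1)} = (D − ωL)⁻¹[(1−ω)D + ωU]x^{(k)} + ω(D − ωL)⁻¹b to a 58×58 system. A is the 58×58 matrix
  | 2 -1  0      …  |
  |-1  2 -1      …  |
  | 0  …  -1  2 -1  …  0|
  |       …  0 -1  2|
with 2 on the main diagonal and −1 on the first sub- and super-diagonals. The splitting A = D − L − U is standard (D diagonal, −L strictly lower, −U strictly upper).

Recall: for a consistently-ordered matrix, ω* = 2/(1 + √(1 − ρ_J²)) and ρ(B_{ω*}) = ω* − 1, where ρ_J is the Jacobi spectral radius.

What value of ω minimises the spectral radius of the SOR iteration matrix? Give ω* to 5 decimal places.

½·tridiag(1,0,1) at n=58: λ_k = cos(kπ/59); max |λ| at k=1 ⇒ ρ_J = cos(π/59) ≈ 0.99858.
root = sin(π/59) = 0.053222  (since 1−cos² = sin²).
[ω*] 2 ÷ (1 + 0.053222) = 2 ÷ 1.053222 = 1.89893.
Hence ρ(B_{ω*}) = 1.89893 − 1 = 0.89893.

ω* = 1.89893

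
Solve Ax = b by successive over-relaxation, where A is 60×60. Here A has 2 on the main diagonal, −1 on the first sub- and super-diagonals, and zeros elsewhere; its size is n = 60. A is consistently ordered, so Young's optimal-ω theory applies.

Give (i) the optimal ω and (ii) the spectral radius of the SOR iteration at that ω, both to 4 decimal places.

ω* = 1.9021, ρ_SOR = 0.9021

ρ_J = max_k |cos(kπ/61)| = cos(π/61) = 0.9987
root = sin(π/61) = 0.05148  (since 1−cos² = sin²).
[ω*] 2 ÷ (1 + 0.05148) = 2 ÷ 1.05148 = 1.9021.
ρ_SOR = ω* − 1 ≈ 0.9021.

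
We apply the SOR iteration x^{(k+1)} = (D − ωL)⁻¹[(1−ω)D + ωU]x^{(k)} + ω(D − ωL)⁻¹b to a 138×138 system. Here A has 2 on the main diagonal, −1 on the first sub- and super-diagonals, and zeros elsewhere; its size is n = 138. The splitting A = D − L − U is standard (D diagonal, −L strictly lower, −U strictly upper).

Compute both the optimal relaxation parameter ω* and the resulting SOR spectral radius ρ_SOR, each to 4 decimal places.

ω* = 1.9558, ρ_SOR = 0.9558

With n=138, ρ(Jacobi) = cos(π/139) = 0.9997.
1 − cos²(π/139) = sin²(π/139) ⇒ √(1−ρ_J²) = sin(π/139) = 0.02260.
ω* = 2/(1+0.02260) = 1.9558
[ρ_SOR] ω* − 1 = 0.9558.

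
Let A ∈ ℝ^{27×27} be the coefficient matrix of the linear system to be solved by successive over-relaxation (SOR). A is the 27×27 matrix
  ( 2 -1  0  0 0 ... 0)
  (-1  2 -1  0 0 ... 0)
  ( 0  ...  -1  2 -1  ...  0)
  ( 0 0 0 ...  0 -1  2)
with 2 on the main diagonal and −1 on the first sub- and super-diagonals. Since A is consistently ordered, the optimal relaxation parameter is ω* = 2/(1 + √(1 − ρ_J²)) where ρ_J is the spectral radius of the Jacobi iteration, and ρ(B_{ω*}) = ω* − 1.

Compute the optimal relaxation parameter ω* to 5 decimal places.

ω* = 1.79862

[ρ_J] n=27: ρ(B_J) = cos(π/(n+1)) = cos(π/28) = 0.99371.
root = sin(π/28) = 0.111964  (since 1−cos² = sin²).
Young: ω* = 2/(1+√(1−ρ_J²)) = 2/(1+0.111964) = 2/1.111964 = 1.79862.
ρ_SOR = ω* − 1 = 1.79862 − 1 = 0.79862.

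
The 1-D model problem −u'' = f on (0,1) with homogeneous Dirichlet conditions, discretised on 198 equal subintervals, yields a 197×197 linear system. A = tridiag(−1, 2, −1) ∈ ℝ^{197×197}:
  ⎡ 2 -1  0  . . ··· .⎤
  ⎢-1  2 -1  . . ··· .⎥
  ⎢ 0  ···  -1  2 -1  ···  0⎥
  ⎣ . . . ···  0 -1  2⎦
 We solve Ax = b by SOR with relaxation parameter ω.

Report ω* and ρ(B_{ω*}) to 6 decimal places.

ω* = 1.968764, ρ_SOR = 0.968764

With n=197, ρ(Jacobi) = cos(π/198) = 0.999874.
root = sin(π/198) = 0.0158660  (since 1−cos² = sin²).
Then 2/(1+√(1−ρ_J²)) = 2/(1+0.0158660); ω* = 2/1.0158660 = 1.968764.
ρ_SOR = ω* − 1 ≈ 0.968764.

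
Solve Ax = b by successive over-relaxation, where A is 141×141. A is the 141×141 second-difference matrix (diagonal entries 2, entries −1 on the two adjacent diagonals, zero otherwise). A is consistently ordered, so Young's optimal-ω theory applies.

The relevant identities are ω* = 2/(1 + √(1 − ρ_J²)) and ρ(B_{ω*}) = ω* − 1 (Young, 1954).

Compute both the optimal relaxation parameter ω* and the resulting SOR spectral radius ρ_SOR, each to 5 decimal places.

spectrum of D⁻¹(L+U) = {cos(kπ/142) : 1≤k≤141}; ρ_J = cos(π/142) = 0.99976.
√(1−ρ_J²) = |sin(π/142)| = 0.022122
Young: ω* = 2/(1+√(1−ρ_J²)) = 2/(1+0.022122) = 2/1.022122 = 1.95671.
ρ_SOR = ω* − 1 ≈ 0.95671.

ω* = 1.95671, ρ_SOR = 0.95671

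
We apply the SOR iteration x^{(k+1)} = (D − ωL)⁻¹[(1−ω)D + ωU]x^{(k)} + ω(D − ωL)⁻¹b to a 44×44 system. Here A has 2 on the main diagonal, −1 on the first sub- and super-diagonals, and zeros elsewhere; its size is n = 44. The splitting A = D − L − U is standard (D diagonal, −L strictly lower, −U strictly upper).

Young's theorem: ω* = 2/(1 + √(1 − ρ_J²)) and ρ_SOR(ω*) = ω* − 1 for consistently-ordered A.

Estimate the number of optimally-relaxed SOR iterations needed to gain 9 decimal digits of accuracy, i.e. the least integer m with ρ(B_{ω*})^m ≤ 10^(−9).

m = 149

B_J for the 44×44 system has eigenvalues cos(kπ/45); ρ_J = cos(π/45) = 0.9975641.
√(1 − cos²(π/45)) = sin(π/45) ≈ 0.0697565.
Young: ω* = 2/(1+√(1−ρ_J²)) = 2/(1+0.0697565) = 2/1.0697565 = 1.8695843.
At ω = 1.8695843 every |λ(B_ω)| = ω−1, so ρ_SOR = 0.8695843.
For 9 digits: m = 9·ln10 / (−ln 0.8695843) = 20.7233/0.13974 = 148.299; round up → m = 149.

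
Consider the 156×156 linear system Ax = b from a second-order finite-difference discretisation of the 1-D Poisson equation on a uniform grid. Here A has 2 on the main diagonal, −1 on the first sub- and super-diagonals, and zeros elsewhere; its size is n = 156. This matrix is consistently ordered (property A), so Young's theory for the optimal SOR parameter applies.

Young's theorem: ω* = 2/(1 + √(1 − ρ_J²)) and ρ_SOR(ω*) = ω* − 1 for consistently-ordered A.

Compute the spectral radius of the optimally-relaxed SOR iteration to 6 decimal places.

ρ_SOR = 0.960767

B_J for the 156×156 system has eigenvalues cos(kπ/157); ρ_J = cos(π/157) = 0.999800.
1 − cos²(π/157) = sin²(π/157) ⇒ √(1−ρ_J²) = sin(π/157) = 0.0200088.
ω* = 2/(1 + 0.0200088) = 2/1.0200088 = 1.960767.
ρ(B_{ω*}) = ω*−1 = 0.960767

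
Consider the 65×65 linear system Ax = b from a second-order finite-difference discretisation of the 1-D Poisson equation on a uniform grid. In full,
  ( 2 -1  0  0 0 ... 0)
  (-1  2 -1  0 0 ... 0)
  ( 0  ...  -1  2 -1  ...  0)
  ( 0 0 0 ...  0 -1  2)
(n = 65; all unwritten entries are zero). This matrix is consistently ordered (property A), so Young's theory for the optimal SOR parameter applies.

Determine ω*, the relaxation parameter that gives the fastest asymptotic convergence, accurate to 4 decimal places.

ω* = 1.9092

With n=65, ρ(Jacobi) = cos(π/66) = 0.9989.
√(1 − cos²(π/66)) = sin(π/66) ≈ 0.04758.
ω* = 2/(1 + 0.04758) = 2/1.04758 = 1.9092.
and ρ(B_{ω*}) = 1.9092 − 1 = 0.9092.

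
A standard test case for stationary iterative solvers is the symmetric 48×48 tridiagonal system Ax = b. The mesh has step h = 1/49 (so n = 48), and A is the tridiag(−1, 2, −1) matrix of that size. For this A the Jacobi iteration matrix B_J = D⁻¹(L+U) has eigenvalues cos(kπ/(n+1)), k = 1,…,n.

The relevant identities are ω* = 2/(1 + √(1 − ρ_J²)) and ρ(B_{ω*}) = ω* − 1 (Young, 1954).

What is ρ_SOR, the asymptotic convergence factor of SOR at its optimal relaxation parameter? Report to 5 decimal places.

ρ_SOR = 0.87958

½·tridiag(1,0,1) at n=48: λ_k = cos(kπ/49); max |λ| at k=1 ⇒ ρ_J = cos(π/49) ≈ 0.99795.
√(1−ρ_J²) simplifies to sin(π/49) = 0.064070.
ω* = 2/(1+0.064070) = 1.87958
ρ_SOR = ω* − 1 = 1.87958 − 1 = 0.87958.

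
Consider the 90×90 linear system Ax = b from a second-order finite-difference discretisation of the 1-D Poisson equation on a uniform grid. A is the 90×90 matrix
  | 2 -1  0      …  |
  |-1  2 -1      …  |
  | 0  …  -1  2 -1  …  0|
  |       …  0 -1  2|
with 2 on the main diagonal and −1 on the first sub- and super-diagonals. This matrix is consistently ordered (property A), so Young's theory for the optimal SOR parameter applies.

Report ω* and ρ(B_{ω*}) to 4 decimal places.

ω* = 1.9333, ρ_SOR = 0.9333

spectrum of D⁻¹(L+U) = {cos(kπ/91) : 1≤k≤90}; ρ_J = cos(π/91) = 0.9994.
root = sin(π/91) = 0.03452  (since 1−cos² = sin²).
ω* = 2 / (1 + 0.03452) = 2 / 1.03452 ≈ 1.9333.
At ω = 1.9333 every |λ(B_ω)| = ω−1, so ρ_SOR = 0.9333.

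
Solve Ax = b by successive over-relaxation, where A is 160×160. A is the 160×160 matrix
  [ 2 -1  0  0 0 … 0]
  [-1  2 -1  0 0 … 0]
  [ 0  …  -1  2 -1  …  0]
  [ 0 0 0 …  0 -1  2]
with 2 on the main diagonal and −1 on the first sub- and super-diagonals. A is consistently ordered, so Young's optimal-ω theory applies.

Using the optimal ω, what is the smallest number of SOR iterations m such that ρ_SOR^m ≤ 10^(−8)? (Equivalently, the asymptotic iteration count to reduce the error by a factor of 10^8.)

spectrum of D⁻¹(L+U) = {cos(kπ/161) : 1≤k≤160}; ρ_J = cos(π/161) = 0.9998096.
√(1−ρ_J²) = |sin(π/161)| = 0.0195118
So ω* = 2/1.0195118 = 1.9617232 (Young).
ρ_SOR = ω* − 1 ≈ 0.9617232.
m ≥ 8·ln10 / (−ln 0.9617232) = 471.980; smallest integer m = 472.

m = 472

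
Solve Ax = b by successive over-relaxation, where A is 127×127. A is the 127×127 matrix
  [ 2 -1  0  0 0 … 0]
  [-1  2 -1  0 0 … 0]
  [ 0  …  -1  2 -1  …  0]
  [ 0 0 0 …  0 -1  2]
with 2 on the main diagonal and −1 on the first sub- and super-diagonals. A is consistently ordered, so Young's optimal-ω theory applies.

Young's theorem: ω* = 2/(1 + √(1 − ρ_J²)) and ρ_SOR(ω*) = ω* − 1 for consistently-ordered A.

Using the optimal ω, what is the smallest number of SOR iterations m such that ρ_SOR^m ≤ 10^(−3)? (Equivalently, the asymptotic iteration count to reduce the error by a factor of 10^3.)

spectrum of D⁻¹(L+U) = {cos(kπ/128) : 1≤k≤127}; ρ_J = cos(π/128) = 0.9996988.
root = sin(π/128) = 0.0245412  (since 1−cos² = sin²).
Then 2/(1+√(1−ρ_J²)) = 2/(1+0.0245412); ω* = 2/1.0245412 = 1.9520933.
and ρ(B_{ω*}) = 1.9520933 − 1 = 0.9520933.
m ≥ 3·ln10 / (−ln 0.9520933) = 140.710; smallest integer m = 141.

m = 141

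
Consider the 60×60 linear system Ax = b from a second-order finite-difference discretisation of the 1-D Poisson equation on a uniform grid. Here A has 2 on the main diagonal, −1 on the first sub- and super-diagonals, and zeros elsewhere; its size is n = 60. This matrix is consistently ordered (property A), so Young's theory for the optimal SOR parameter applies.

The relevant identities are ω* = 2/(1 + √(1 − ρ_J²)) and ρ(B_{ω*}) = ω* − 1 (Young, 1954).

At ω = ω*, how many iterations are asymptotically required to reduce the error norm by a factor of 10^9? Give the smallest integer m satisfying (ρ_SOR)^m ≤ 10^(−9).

m = 202

ρ_J = max_k |cos(kπ/61)| = cos(π/61) = 0.9986741
root = sin(π/61) = 0.0514788  (since 1−cos² = sin²).
[ω*] 2 ÷ (1 + 0.0514788) = 2 ÷ 1.0514788 = 1.9020830.
[ρ_SOR] ω* − 1 = 0.9020830.
For 9 digits: m = 9·ln10 / (−ln 0.9020830) = 20.7233/0.103049 = 201.101; round up → m = 202.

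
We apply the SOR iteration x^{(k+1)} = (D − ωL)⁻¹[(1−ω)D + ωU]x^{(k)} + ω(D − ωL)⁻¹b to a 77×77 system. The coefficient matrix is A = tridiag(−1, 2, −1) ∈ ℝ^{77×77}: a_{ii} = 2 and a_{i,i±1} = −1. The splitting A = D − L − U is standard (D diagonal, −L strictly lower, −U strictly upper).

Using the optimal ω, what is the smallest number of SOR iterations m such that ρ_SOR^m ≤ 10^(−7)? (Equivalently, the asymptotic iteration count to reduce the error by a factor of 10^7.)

[ρ_J] n=77: ρ(B_J) = cos(π/(n+1)) = cos(π/78) = 0.9991890.
√(1−ρ_J²) simplifies to sin(π/78) = 0.0402659.
[ω*] 2 ÷ (1 + 0.0402659) = 2 ÷ 1.0402659 = 1.9225854.
ρ_SOR = ω* − 1 ≈ 0.9225854.
Need (0.9225854)^m ≤ 10^(−7): m ≥ 7·ln10/|ln 0.9225854| = 16.1181/0.0805753 = 200.038 ⇒ m = 201.

m = 201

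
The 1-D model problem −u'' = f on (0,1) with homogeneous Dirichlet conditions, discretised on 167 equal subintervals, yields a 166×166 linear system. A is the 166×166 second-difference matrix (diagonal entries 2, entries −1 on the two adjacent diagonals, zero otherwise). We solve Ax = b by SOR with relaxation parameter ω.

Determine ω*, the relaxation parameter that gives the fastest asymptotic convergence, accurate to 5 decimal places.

ω* = 1.96307

ρ_J = max_k |cos(kπ/167)| = cos(π/167) = 0.99982
root = sin(π/167) = 0.018811  (since 1−cos² = sin²).
ω* = 2/(1 + 0.018811) = 2/1.018811 = 1.96307.
ρ_SOR = ω* − 1 = 1.96307 − 1 = 0.96307.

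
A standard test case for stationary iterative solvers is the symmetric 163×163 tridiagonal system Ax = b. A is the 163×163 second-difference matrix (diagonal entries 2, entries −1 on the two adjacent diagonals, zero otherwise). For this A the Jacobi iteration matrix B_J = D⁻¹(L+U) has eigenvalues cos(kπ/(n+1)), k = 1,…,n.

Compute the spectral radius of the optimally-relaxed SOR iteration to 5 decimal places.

ρ_SOR = 0.96241

With n=163, ρ(Jacobi) = cos(π/164) = 0.99982.
root = sin(π/164) = 0.019155  (since 1−cos² = sin²).
ω* = 2/(1+0.019155) = 1.96241
ρ_SOR = ω* − 1 ≈ 0.96241.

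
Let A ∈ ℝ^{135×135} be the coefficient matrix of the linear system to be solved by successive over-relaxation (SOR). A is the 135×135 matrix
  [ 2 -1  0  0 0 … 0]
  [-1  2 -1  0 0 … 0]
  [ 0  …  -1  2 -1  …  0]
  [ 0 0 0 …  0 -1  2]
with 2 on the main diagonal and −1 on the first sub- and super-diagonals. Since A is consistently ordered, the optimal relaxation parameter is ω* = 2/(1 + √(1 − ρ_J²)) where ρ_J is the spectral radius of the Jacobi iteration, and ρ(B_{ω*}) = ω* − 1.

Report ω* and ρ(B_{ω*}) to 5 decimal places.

ω* = 1.95485, ρ_SOR = 0.95485

n=135: λ(B_J) = 1 − λ(A)/2 = cos(kπ/136); k=1 gives ρ_J = 0.99973.
√(1 − cos²(π/136)) = sin(π/136) ≈ 0.023098.
Young: ω* = 2/(1+√(1−ρ_J²)) = 2/(1+0.023098) = 2/1.023098 = 1.95485.
ρ_SOR = ω* − 1 ≈ 0.95485.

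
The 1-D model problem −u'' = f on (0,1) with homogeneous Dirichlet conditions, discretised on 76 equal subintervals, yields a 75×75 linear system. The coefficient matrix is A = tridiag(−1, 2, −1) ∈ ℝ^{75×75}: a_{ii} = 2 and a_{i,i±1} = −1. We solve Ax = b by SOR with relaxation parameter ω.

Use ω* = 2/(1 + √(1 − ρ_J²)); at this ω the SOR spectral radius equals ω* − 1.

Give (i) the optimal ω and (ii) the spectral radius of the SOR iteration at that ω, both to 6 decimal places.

½·tridiag(1,0,1) at n=75: λ_k = cos(kπ/76); max |λ| at k=1 ⇒ ρ_J = cos(π/76) ≈ 0.999146.
√(1−ρ_J²) simplifies to sin(π/76) = 0.0413250.
[ω*] 2 ÷ (1 + 0.0413250) = 2 ÷ 1.0413250 = 1.920630.
ρ_SOR = ω* − 1 ≈ 0.920630.

ω* = 1.920630, ρ_SOR = 0.920630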